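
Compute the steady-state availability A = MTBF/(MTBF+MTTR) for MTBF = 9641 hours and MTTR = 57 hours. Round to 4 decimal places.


MTBF = 9641
MTTR = 57
MTBF + MTTR = 9698
A = 9641 / 9698
A = 0.9941

0.9941


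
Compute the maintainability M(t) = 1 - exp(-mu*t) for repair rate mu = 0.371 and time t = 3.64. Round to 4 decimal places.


mu = 0.371, t = 3.64
mu * t = 0.371 * 3.64 = 1.3504
exp(-1.3504) = 0.2591
M(t) = 1 - 0.2591
M(t) = 0.7409

0.7409


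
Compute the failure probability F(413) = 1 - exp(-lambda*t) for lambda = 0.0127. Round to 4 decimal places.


lambda = 0.0127, t = 413
lambda * t = 5.2451
exp(-5.2451) = 0.0053
F(t) = 1 - 0.0053
F(t) = 0.9947

0.9947


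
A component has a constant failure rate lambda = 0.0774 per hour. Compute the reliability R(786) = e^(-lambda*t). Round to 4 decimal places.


lambda = 0.0774
t = 786
lambda * t = 60.8364
R(t) = e^(-60.8364)
R(t) = 0.0

0.0


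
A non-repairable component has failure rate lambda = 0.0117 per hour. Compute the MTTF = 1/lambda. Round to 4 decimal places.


lambda = 0.0117
MTTF = 1 / 0.0117
MTTF = 85.4701

85.4701


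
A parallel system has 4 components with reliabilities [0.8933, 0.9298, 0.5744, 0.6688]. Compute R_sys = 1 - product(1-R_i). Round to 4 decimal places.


Components: [0.8933, 0.9298, 0.5744, 0.6688]
(1 - 0.8933) = 0.1067, running product = 0.1067
(1 - 0.9298) = 0.0702, running product = 0.0075
(1 - 0.5744) = 0.4256, running product = 0.0032
(1 - 0.6688) = 0.3312, running product = 0.0011
Product of (1-R_i) = 0.0011
R_sys = 1 - 0.0011 = 0.9989

0.9989


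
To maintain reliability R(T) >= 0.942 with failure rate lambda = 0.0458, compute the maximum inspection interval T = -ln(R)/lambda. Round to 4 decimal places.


R_target = 0.942
lambda = 0.0458
-ln(0.942) = 0.0598
T = 0.0598 / 0.0458
T = 1.3046

1.3046


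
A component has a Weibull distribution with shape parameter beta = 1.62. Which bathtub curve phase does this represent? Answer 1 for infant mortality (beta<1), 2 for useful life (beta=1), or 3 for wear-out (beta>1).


beta = 1.62
Compare beta to 1:
beta < 1 => infant mortality (phase 1)
beta = 1 => useful life (phase 2)
beta > 1 => wear-out (phase 3)
Since beta = 1.62, this is wear-out (increasing failure rate)
Phase = 3

3


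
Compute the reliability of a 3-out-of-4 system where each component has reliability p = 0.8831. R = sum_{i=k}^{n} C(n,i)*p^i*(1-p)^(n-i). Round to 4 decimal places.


k = 3, n = 4, p = 0.8831
i=3: C(4,3)=4 * 0.8831^3 * 0.1169^1 = 0.322
i=4: C(4,4)=1 * 0.8831^4 * 0.1169^0 = 0.6082
R = sum of terms = 0.9302

0.9302


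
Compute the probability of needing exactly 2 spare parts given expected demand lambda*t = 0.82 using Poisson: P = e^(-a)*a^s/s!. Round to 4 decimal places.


a = 0.82, s = 2
e^(-a) = e^(-0.82) = 0.4404
a^s = 0.82^2 = 0.6724
s! = 2
P = 0.4404 * 0.6724 / 2
P = 0.1481

0.1481


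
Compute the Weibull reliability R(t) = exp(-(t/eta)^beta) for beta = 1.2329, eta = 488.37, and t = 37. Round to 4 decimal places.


beta = 1.2329, eta = 488.37, t = 37
t/eta = 37 / 488.37 = 0.0758
(t/eta)^beta = 0.0758^1.2329 = 0.0415
R(t) = exp(-0.0415)
R(t) = 0.9593

0.9593


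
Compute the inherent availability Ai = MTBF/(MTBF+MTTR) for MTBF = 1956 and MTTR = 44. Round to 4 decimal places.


MTBF = 1956
MTTR = 44
MTBF + MTTR = 2000
Ai = 1956 / 2000
Ai = 0.978

0.978


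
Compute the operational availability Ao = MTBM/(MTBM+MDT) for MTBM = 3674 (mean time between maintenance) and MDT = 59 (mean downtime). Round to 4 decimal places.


MTBM = 3674
MDT = 59
MTBM + MDT = 3733
Ao = 3674 / 3733
Ao = 0.9842

0.9842


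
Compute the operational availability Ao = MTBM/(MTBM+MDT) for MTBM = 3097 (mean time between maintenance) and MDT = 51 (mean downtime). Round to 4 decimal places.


MTBM = 3097
MDT = 51
MTBM + MDT = 3148
Ao = 3097 / 3148
Ao = 0.9838

0.9838


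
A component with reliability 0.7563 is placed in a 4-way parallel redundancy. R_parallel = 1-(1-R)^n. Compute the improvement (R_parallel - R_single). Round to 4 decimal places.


R_single = 0.7563, n = 4
1 - R_single = 0.2437
(1 - R_single)^n = 0.2437^4 = 0.0035
R_parallel = 1 - 0.0035 = 0.9965
Improvement = 0.9965 - 0.7563
Improvement = 0.2402

0.2402


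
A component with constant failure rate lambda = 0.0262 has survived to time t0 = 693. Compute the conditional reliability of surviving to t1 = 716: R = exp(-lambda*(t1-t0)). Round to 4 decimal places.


lambda = 0.0262
t0 = 693, t1 = 716
t1 - t0 = 23
lambda * (t1-t0) = 0.0262 * 23 = 0.6026
R = exp(-0.6026)
R = 0.5474

0.5474


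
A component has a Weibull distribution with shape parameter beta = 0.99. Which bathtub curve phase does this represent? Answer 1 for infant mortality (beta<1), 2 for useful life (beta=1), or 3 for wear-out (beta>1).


beta = 0.99
Compare beta to 1:
beta < 1 => infant mortality (phase 1)
beta = 1 => useful life (phase 2)
beta > 1 => wear-out (phase 3)
Since beta = 0.99, this is infant mortality (decreasing failure rate)
Phase = 1

1


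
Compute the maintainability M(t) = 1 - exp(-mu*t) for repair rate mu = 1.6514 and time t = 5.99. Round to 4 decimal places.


mu = 1.6514, t = 5.99
mu * t = 1.6514 * 5.99 = 9.8919
exp(-9.8919) = 0.0001
M(t) = 1 - 0.0001
M(t) = 0.9999

0.9999


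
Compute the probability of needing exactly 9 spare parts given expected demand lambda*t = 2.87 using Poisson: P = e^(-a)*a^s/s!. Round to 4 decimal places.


a = 2.87, s = 9
e^(-a) = e^(-2.87) = 0.0567
a^s = 2.87^9 = 13211.0419
s! = 362880
P = 0.0567 * 13211.0419 / 362880
P = 0.0021

0.0021


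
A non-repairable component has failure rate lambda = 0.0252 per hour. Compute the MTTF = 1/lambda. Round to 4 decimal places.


lambda = 0.0252
MTTF = 1 / 0.0252
MTTF = 39.6825

39.6825


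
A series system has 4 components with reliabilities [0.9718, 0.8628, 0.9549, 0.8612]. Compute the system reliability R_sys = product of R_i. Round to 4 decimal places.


Components: [0.9718, 0.8628, 0.9549, 0.8612]
After component 1 (R=0.9718): product = 0.9718
After component 2 (R=0.8628): product = 0.8385
After component 3 (R=0.9549): product = 0.8007
After component 4 (R=0.8612): product = 0.6895
R_sys = 0.6895

0.6895


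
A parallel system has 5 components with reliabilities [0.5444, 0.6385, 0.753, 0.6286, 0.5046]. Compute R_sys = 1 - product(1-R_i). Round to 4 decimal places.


Components: [0.5444, 0.6385, 0.753, 0.6286, 0.5046]
(1 - 0.5444) = 0.4556, running product = 0.4556
(1 - 0.6385) = 0.3615, running product = 0.1647
(1 - 0.753) = 0.247, running product = 0.0407
(1 - 0.6286) = 0.3714, running product = 0.0151
(1 - 0.5046) = 0.4954, running product = 0.0075
Product of (1-R_i) = 0.0075
R_sys = 1 - 0.0075 = 0.9925

0.9925


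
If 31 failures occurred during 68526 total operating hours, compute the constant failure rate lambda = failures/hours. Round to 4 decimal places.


failures = 31
total_hours = 68526
lambda = 31 / 68526
lambda = 0.0005

0.0005


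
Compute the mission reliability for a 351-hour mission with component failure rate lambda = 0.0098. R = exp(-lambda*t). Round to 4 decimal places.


lambda = 0.0098
mission_time = 351
lambda * t = 0.0098 * 351 = 3.4398
R = exp(-3.4398)
R = 0.0321

0.0321


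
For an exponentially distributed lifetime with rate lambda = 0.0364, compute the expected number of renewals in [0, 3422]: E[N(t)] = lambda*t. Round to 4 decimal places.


lambda = 0.0364
t = 3422
E[N(t)] = lambda * t
E[N(t)] = 0.0364 * 3422
E[N(t)] = 124.5608

124.5608


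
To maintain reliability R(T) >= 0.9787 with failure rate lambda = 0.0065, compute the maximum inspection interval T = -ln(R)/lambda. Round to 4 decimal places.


R_target = 0.9787
lambda = 0.0065
-ln(0.9787) = 0.0215
T = 0.0215 / 0.0065
T = 3.3123

3.3123


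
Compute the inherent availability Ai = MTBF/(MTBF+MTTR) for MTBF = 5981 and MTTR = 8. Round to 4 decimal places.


MTBF = 5981
MTTR = 8
MTBF + MTTR = 5989
Ai = 5981 / 5989
Ai = 0.9987

0.9987


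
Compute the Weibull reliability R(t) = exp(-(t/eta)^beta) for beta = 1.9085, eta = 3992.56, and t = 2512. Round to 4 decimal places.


beta = 1.9085, eta = 3992.56, t = 2512
t/eta = 2512 / 3992.56 = 0.6292
(t/eta)^beta = 0.6292^1.9085 = 0.413
R(t) = exp(-0.413)
R(t) = 0.6617

0.6617


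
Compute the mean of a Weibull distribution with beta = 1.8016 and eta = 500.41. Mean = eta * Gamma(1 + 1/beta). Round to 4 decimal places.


beta = 1.8016, eta = 500.41
1/beta = 0.5551
1 + 1/beta = 1.5551
Gamma(1.5551) = 0.8892
Mean = 500.41 * 0.8892
Mean = 444.9889

444.9889


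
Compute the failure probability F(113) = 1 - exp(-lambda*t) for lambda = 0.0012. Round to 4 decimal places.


lambda = 0.0012, t = 113
lambda * t = 0.1356
exp(-0.1356) = 0.8732
F(t) = 1 - 0.8732
F(t) = 0.1268

0.1268


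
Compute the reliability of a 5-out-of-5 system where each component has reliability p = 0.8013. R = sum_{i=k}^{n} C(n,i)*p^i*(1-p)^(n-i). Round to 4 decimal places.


k = 5, n = 5, p = 0.8013
i=5: C(5,5)=1 * 0.8013^5 * 0.1987^0 = 0.3304
R = sum of terms = 0.3304

0.3304


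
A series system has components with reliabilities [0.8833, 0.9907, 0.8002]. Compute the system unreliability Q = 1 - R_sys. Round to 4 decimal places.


Components: [0.8833, 0.9907, 0.8002]
After component 1: product = 0.8833
After component 2: product = 0.8751
After component 3: product = 0.7002
R_sys = 0.7002
Q = 1 - 0.7002 = 0.2998

0.2998


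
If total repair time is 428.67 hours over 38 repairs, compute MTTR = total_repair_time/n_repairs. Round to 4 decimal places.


total_repair_time = 428.67
n_repairs = 38
MTTR = 428.67 / 38
MTTR = 11.2808

11.2808


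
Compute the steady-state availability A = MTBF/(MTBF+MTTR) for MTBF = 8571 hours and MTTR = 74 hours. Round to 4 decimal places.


MTBF = 8571
MTTR = 74
MTBF + MTTR = 8645
A = 8571 / 8645
A = 0.9914

0.9914


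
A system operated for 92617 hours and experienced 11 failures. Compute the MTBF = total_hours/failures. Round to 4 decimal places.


total_hours = 92617
failures = 11
MTBF = 92617 / 11
MTBF = 8419.7273

8419.7273


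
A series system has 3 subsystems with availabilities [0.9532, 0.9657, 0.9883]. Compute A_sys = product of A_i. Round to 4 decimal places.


Subsystems: [0.9532, 0.9657, 0.9883]
After subsystem 1 (A=0.9532): product = 0.9532
After subsystem 2 (A=0.9657): product = 0.9205
After subsystem 3 (A=0.9883): product = 0.9097
A_sys = 0.9097

0.9097


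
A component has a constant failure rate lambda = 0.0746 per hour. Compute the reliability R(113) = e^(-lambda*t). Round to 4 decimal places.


lambda = 0.0746
t = 113
lambda * t = 8.4298
R(t) = e^(-8.4298)
R(t) = 0.0002

0.0002


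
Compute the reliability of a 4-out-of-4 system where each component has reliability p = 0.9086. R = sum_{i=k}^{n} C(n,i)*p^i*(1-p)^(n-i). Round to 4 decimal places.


k = 4, n = 4, p = 0.9086
i=4: C(4,4)=1 * 0.9086^4 * 0.0914^0 = 0.6815
R = sum of terms = 0.6815

0.6815


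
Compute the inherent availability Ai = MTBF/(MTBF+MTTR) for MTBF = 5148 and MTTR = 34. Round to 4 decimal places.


MTBF = 5148
MTTR = 34
MTBF + MTTR = 5182
Ai = 5148 / 5182
Ai = 0.9934

0.9934


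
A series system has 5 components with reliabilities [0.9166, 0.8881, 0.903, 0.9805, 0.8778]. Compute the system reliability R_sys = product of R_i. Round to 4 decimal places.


Components: [0.9166, 0.8881, 0.903, 0.9805, 0.8778]
After component 1 (R=0.9166): product = 0.9166
After component 2 (R=0.8881): product = 0.814
After component 3 (R=0.903): product = 0.7351
After component 4 (R=0.9805): product = 0.7207
After component 5 (R=0.8778): product = 0.6327
R_sys = 0.6327

0.6327


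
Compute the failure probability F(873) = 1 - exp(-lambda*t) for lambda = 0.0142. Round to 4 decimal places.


lambda = 0.0142, t = 873
lambda * t = 12.3966
exp(-12.3966) = 0.0
F(t) = 1 - 0.0
F(t) = 1.0

1.0


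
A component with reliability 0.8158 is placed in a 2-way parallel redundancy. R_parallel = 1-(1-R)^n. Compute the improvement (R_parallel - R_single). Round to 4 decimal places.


R_single = 0.8158, n = 2
1 - R_single = 0.1842
(1 - R_single)^n = 0.1842^2 = 0.0339
R_parallel = 1 - 0.0339 = 0.9661
Improvement = 0.9661 - 0.8158
Improvement = 0.1503

0.1503


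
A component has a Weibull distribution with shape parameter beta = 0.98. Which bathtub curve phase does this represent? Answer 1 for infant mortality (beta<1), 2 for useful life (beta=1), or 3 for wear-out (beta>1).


beta = 0.98
Compare beta to 1:
beta < 1 => infant mortality (phase 1)
beta = 1 => useful life (phase 2)
beta > 1 => wear-out (phase 3)
Since beta = 0.98, this is infant mortality (decreasing failure rate)
Phase = 1

1


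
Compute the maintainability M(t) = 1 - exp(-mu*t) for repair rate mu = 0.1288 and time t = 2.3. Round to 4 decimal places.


mu = 0.1288, t = 2.3
mu * t = 0.1288 * 2.3 = 0.2962
exp(-0.2962) = 0.7436
M(t) = 1 - 0.7436
M(t) = 0.2564

0.2564


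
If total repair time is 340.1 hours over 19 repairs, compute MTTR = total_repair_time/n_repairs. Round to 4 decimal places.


total_repair_time = 340.1
n_repairs = 19
MTTR = 340.1 / 19
MTTR = 17.9

17.9


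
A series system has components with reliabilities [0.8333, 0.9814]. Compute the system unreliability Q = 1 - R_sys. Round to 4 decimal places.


Components: [0.8333, 0.9814]
After component 1: product = 0.8333
After component 2: product = 0.8178
R_sys = 0.8178
Q = 1 - 0.8178 = 0.1822

0.1822


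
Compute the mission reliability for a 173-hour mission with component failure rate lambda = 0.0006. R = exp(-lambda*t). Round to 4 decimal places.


lambda = 0.0006
mission_time = 173
lambda * t = 0.0006 * 173 = 0.1038
R = exp(-0.1038)
R = 0.9014

0.9014


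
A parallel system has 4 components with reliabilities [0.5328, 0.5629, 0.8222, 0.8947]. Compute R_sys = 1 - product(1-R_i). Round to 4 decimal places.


Components: [0.5328, 0.5629, 0.8222, 0.8947]
(1 - 0.5328) = 0.4672, running product = 0.4672
(1 - 0.5629) = 0.4371, running product = 0.2042
(1 - 0.8222) = 0.1778, running product = 0.0363
(1 - 0.8947) = 0.1053, running product = 0.0038
Product of (1-R_i) = 0.0038
R_sys = 1 - 0.0038 = 0.9962

0.9962


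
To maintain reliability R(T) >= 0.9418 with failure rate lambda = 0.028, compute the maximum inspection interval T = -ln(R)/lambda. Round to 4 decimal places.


R_target = 0.9418
lambda = 0.028
-ln(0.9418) = 0.06
T = 0.06 / 0.028
T = 2.1415

2.1415


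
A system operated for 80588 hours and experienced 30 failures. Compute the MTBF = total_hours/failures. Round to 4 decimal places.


total_hours = 80588
failures = 30
MTBF = 80588 / 30
MTBF = 2686.2667

2686.2667


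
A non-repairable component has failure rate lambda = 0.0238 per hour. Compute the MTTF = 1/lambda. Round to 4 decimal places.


lambda = 0.0238
MTTF = 1 / 0.0238
MTTF = 42.0168

42.0168


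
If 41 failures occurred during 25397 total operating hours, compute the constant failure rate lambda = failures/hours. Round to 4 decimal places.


failures = 41
total_hours = 25397
lambda = 41 / 25397
lambda = 0.0016

0.0016


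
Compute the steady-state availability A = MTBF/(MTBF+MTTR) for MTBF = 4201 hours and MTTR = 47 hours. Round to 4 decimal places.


MTBF = 4201
MTTR = 47
MTBF + MTTR = 4248
A = 4201 / 4248
A = 0.9889

0.9889


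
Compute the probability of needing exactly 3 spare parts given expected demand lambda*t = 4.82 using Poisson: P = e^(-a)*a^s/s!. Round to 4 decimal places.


a = 4.82, s = 3
e^(-a) = e^(-4.82) = 0.0081
a^s = 4.82^3 = 111.9802
s! = 6
P = 0.0081 * 111.9802 / 6
P = 0.1506

0.1506


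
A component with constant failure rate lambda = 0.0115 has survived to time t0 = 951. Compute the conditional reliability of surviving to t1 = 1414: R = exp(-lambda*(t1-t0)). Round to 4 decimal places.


lambda = 0.0115
t0 = 951, t1 = 1414
t1 - t0 = 463
lambda * (t1-t0) = 0.0115 * 463 = 5.3245
R = exp(-5.3245)
R = 0.0049

0.0049


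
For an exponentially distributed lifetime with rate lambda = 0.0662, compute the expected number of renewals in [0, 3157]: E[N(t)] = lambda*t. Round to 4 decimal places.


lambda = 0.0662
t = 3157
E[N(t)] = lambda * t
E[N(t)] = 0.0662 * 3157
E[N(t)] = 208.9934

208.9934


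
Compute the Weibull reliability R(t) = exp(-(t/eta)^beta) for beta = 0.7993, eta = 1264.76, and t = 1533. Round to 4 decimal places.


beta = 0.7993, eta = 1264.76, t = 1533
t/eta = 1533 / 1264.76 = 1.2121
(t/eta)^beta = 1.2121^0.7993 = 1.1662
R(t) = exp(-1.1662)
R(t) = 0.3116

0.3116


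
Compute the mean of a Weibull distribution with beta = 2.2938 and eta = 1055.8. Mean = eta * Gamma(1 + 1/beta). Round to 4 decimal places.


beta = 2.2938, eta = 1055.8
1/beta = 0.436
1 + 1/beta = 1.436
Gamma(1.436) = 0.8859
Mean = 1055.8 * 0.8859
Mean = 935.3205

935.3205


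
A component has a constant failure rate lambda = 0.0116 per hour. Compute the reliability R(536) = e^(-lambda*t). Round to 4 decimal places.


lambda = 0.0116
t = 536
lambda * t = 6.2176
R(t) = e^(-6.2176)
R(t) = 0.002

0.002


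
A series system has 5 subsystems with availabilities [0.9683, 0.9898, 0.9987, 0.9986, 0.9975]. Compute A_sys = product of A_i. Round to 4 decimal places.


Subsystems: [0.9683, 0.9898, 0.9987, 0.9986, 0.9975]
After subsystem 1 (A=0.9683): product = 0.9683
After subsystem 2 (A=0.9898): product = 0.9584
After subsystem 3 (A=0.9987): product = 0.9572
After subsystem 4 (A=0.9986): product = 0.9558
After subsystem 5 (A=0.9975): product = 0.9534
A_sys = 0.9534

0.9534


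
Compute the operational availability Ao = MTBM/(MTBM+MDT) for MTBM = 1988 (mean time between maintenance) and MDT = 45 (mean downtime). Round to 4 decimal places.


MTBM = 1988
MDT = 45
MTBM + MDT = 2033
Ao = 1988 / 2033
Ao = 0.9779

0.9779


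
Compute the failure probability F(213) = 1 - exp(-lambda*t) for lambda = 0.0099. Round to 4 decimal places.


lambda = 0.0099, t = 213
lambda * t = 2.1087
exp(-2.1087) = 0.1214
F(t) = 1 - 0.1214
F(t) = 0.8786

0.8786


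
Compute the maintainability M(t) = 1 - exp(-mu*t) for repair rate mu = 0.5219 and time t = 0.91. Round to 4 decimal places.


mu = 0.5219, t = 0.91
mu * t = 0.5219 * 0.91 = 0.4749
exp(-0.4749) = 0.6219
M(t) = 1 - 0.6219
M(t) = 0.3781

0.3781


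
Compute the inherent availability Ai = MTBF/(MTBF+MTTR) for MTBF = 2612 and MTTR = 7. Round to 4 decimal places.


MTBF = 2612
MTTR = 7
MTBF + MTTR = 2619
Ai = 2612 / 2619
Ai = 0.9973

0.9973


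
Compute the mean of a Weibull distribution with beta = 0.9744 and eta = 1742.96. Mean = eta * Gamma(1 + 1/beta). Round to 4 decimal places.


beta = 0.9744, eta = 1742.96
1/beta = 1.0263
1 + 1/beta = 2.0263
Gamma(2.0263) = 1.0114
Mean = 1742.96 * 1.0114
Mean = 1762.8183

1762.8183


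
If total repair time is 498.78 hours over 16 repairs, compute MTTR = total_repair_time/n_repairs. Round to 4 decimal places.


total_repair_time = 498.78
n_repairs = 16
MTTR = 498.78 / 16
MTTR = 31.1737

31.1737


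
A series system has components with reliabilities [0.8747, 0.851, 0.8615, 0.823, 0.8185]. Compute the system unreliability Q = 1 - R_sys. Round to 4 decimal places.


Components: [0.8747, 0.851, 0.8615, 0.823, 0.8185]
After component 1: product = 0.8747
After component 2: product = 0.7444
After component 3: product = 0.6413
After component 4: product = 0.5278
After component 5: product = 0.432
R_sys = 0.432
Q = 1 - 0.432 = 0.568

0.568


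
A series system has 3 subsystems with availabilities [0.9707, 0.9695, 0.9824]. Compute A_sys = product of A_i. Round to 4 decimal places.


Subsystems: [0.9707, 0.9695, 0.9824]
After subsystem 1 (A=0.9707): product = 0.9707
After subsystem 2 (A=0.9695): product = 0.9411
After subsystem 3 (A=0.9824): product = 0.9245
A_sys = 0.9245

0.9245


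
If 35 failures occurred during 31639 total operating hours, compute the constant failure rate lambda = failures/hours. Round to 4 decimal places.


failures = 35
total_hours = 31639
lambda = 35 / 31639
lambda = 0.0011

0.0011


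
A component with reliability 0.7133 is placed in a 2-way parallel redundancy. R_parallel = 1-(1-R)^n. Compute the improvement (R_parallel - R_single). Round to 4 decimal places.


R_single = 0.7133, n = 2
1 - R_single = 0.2867
(1 - R_single)^n = 0.2867^2 = 0.0822
R_parallel = 1 - 0.0822 = 0.9178
Improvement = 0.9178 - 0.7133
Improvement = 0.2045

0.2045


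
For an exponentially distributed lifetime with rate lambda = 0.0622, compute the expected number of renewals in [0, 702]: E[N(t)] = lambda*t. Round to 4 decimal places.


lambda = 0.0622
t = 702
E[N(t)] = lambda * t
E[N(t)] = 0.0622 * 702
E[N(t)] = 43.6644

43.6644


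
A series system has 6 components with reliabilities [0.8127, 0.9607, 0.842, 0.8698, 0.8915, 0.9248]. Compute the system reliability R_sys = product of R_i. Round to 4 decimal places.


Components: [0.8127, 0.9607, 0.842, 0.8698, 0.8915, 0.9248]
After component 1 (R=0.8127): product = 0.8127
After component 2 (R=0.9607): product = 0.7808
After component 3 (R=0.842): product = 0.6574
After component 4 (R=0.8698): product = 0.5718
After component 5 (R=0.8915): product = 0.5098
After component 6 (R=0.9248): product = 0.4714
R_sys = 0.4714

0.4714


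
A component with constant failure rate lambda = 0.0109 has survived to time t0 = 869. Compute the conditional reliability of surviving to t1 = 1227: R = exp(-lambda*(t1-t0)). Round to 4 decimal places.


lambda = 0.0109
t0 = 869, t1 = 1227
t1 - t0 = 358
lambda * (t1-t0) = 0.0109 * 358 = 3.9022
R = exp(-3.9022)
R = 0.0202

0.0202


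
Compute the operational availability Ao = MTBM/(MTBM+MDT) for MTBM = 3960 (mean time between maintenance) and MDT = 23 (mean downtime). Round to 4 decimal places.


MTBM = 3960
MDT = 23
MTBM + MDT = 3983
Ao = 3960 / 3983
Ao = 0.9942

0.9942


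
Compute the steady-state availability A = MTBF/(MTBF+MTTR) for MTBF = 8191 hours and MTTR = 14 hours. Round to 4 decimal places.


MTBF = 8191
MTTR = 14
MTBF + MTTR = 8205
A = 8191 / 8205
A = 0.9983

0.9983


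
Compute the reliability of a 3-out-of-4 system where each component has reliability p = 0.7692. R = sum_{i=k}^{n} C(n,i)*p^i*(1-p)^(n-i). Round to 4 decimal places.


k = 3, n = 4, p = 0.7692
i=3: C(4,3)=4 * 0.7692^3 * 0.2308^1 = 0.4202
i=4: C(4,4)=1 * 0.7692^4 * 0.2308^0 = 0.3501
R = sum of terms = 0.7702

0.7702


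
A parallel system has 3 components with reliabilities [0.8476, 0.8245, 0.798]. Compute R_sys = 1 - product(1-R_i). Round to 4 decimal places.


Components: [0.8476, 0.8245, 0.798]
(1 - 0.8476) = 0.1524, running product = 0.1524
(1 - 0.8245) = 0.1755, running product = 0.0267
(1 - 0.798) = 0.202, running product = 0.0054
Product of (1-R_i) = 0.0054
R_sys = 1 - 0.0054 = 0.9946

0.9946


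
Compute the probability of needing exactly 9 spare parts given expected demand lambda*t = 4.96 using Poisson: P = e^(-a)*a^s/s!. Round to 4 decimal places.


a = 4.96, s = 9
e^(-a) = e^(-4.96) = 0.007
a^s = 4.96^9 = 1816917.0
s! = 362880
P = 0.007 * 1816917.0 / 362880
P = 0.0351

0.0351


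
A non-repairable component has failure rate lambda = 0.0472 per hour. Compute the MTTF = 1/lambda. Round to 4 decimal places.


lambda = 0.0472
MTTF = 1 / 0.0472
MTTF = 21.1864

21.1864


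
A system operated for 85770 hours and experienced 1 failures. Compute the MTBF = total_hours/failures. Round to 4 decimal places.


total_hours = 85770
failures = 1
MTBF = 85770 / 1
MTBF = 85770.0

85770.0


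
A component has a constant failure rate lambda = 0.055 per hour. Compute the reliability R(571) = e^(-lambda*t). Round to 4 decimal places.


lambda = 0.055
t = 571
lambda * t = 31.405
R(t) = e^(-31.405)
R(t) = 0.0

0.0


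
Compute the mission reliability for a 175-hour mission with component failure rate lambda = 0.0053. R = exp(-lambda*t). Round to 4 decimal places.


lambda = 0.0053
mission_time = 175
lambda * t = 0.0053 * 175 = 0.9275
R = exp(-0.9275)
R = 0.3955

0.3955


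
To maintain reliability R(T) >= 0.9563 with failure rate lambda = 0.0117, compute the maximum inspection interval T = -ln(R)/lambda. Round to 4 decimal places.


R_target = 0.9563
lambda = 0.0117
-ln(0.9563) = 0.0447
T = 0.0447 / 0.0117
T = 3.8191

3.8191


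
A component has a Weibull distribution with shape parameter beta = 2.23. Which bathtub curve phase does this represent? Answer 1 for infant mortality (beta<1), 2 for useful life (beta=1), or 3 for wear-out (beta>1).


beta = 2.23
Compare beta to 1:
beta < 1 => infant mortality (phase 1)
beta = 1 => useful life (phase 2)
beta > 1 => wear-out (phase 3)
Since beta = 2.23, this is wear-out (increasing failure rate)
Phase = 3

3


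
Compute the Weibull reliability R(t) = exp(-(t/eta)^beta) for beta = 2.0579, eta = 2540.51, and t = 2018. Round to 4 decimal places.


beta = 2.0579, eta = 2540.51, t = 2018
t/eta = 2018 / 2540.51 = 0.7943
(t/eta)^beta = 0.7943^2.0579 = 0.6226
R(t) = exp(-0.6226)
R(t) = 0.5365

0.5365


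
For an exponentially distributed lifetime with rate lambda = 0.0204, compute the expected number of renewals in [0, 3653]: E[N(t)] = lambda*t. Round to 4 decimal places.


lambda = 0.0204
t = 3653
E[N(t)] = lambda * t
E[N(t)] = 0.0204 * 3653
E[N(t)] = 74.5212

74.5212


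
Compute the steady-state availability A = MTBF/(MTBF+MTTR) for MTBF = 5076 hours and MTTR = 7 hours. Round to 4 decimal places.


MTBF = 5076
MTTR = 7
MTBF + MTTR = 5083
A = 5076 / 5083
A = 0.9986

0.9986


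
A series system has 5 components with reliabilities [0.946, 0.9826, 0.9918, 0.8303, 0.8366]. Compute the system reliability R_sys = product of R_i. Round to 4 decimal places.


Components: [0.946, 0.9826, 0.9918, 0.8303, 0.8366]
After component 1 (R=0.946): product = 0.946
After component 2 (R=0.9826): product = 0.9295
After component 3 (R=0.9918): product = 0.9219
After component 4 (R=0.8303): product = 0.7655
After component 5 (R=0.8366): product = 0.6404
R_sys = 0.6404

0.6404


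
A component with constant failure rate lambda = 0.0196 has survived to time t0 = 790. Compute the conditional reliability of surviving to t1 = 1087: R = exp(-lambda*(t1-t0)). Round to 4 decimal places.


lambda = 0.0196
t0 = 790, t1 = 1087
t1 - t0 = 297
lambda * (t1-t0) = 0.0196 * 297 = 5.8212
R = exp(-5.8212)
R = 0.003

0.003


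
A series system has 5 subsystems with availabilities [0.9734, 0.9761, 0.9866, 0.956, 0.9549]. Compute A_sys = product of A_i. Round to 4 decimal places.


Subsystems: [0.9734, 0.9761, 0.9866, 0.956, 0.9549]
After subsystem 1 (A=0.9734): product = 0.9734
After subsystem 2 (A=0.9761): product = 0.9501
After subsystem 3 (A=0.9866): product = 0.9374
After subsystem 4 (A=0.956): product = 0.8962
After subsystem 5 (A=0.9549): product = 0.8557
A_sys = 0.8557

0.8557


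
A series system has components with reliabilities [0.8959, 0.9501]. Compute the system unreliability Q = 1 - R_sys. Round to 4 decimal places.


Components: [0.8959, 0.9501]
After component 1: product = 0.8959
After component 2: product = 0.8512
R_sys = 0.8512
Q = 1 - 0.8512 = 0.1488

0.1488


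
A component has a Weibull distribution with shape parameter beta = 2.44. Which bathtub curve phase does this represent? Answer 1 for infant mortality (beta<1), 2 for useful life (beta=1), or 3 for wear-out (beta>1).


beta = 2.44
Compare beta to 1:
beta < 1 => infant mortality (phase 1)
beta = 1 => useful life (phase 2)
beta > 1 => wear-out (phase 3)
Since beta = 2.44, this is wear-out (increasing failure rate)
Phase = 3

3


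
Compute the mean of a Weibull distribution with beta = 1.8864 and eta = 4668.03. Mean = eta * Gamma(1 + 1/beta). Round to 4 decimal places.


beta = 1.8864, eta = 4668.03
1/beta = 0.5301
1 + 1/beta = 1.5301
Gamma(1.5301) = 0.8876
Mean = 4668.03 * 0.8876
Mean = 4143.2217

4143.2217


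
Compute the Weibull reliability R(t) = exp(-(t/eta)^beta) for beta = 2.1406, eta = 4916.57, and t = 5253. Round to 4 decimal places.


beta = 2.1406, eta = 4916.57, t = 5253
t/eta = 5253 / 4916.57 = 1.0684
(t/eta)^beta = 1.0684^2.1406 = 1.1522
R(t) = exp(-1.1522)
R(t) = 0.3159

0.3159


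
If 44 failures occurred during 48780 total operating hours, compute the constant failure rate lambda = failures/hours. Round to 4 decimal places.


failures = 44
total_hours = 48780
lambda = 44 / 48780
lambda = 0.0009

0.0009


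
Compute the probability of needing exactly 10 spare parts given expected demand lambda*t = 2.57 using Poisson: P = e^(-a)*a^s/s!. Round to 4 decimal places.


a = 2.57, s = 10
e^(-a) = e^(-2.57) = 0.0765
a^s = 2.57^10 = 12569.8829
s! = 3628800
P = 0.0765 * 12569.8829 / 3628800
P = 0.0003

0.0003


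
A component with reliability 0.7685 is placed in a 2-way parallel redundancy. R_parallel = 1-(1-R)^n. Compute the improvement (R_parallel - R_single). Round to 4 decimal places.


R_single = 0.7685, n = 2
1 - R_single = 0.2315
(1 - R_single)^n = 0.2315^2 = 0.0536
R_parallel = 1 - 0.0536 = 0.9464
Improvement = 0.9464 - 0.7685
Improvement = 0.1779

0.1779


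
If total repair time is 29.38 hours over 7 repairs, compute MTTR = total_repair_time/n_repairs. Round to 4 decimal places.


total_repair_time = 29.38
n_repairs = 7
MTTR = 29.38 / 7
MTTR = 4.1971

4.1971


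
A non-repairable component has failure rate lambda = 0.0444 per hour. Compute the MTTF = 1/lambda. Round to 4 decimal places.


lambda = 0.0444
MTTF = 1 / 0.0444
MTTF = 22.5225

22.5225


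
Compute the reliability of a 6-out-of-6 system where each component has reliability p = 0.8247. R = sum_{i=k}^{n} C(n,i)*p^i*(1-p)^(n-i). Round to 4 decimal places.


k = 6, n = 6, p = 0.8247
i=6: C(6,6)=1 * 0.8247^6 * 0.1753^0 = 0.3146
R = sum of terms = 0.3146

0.3146


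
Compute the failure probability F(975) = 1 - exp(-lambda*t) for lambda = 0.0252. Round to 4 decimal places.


lambda = 0.0252, t = 975
lambda * t = 24.57
exp(-24.57) = 0.0
F(t) = 1 - 0.0
F(t) = 1.0

1.0


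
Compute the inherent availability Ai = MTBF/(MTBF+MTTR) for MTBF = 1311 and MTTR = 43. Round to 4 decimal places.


MTBF = 1311
MTTR = 43
MTBF + MTTR = 1354
Ai = 1311 / 1354
Ai = 0.9682

0.9682


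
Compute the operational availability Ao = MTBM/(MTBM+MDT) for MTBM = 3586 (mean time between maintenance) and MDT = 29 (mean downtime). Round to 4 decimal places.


MTBM = 3586
MDT = 29
MTBM + MDT = 3615
Ao = 3586 / 3615
Ao = 0.992

0.992


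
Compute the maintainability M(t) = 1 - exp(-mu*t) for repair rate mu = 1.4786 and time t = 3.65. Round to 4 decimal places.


mu = 1.4786, t = 3.65
mu * t = 1.4786 * 3.65 = 5.3969
exp(-5.3969) = 0.0045
M(t) = 1 - 0.0045
M(t) = 0.9955

0.9955


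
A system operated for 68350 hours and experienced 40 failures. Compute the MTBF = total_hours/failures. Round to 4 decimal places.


total_hours = 68350
failures = 40
MTBF = 68350 / 40
MTBF = 1708.75

1708.75


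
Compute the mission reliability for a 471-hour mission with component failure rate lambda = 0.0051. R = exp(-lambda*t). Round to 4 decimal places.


lambda = 0.0051
mission_time = 471
lambda * t = 0.0051 * 471 = 2.4021
R = exp(-2.4021)
R = 0.0905

0.0905


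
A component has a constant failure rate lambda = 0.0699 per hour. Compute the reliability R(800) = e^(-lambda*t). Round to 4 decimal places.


lambda = 0.0699
t = 800
lambda * t = 55.92
R(t) = e^(-55.92)
R(t) = 0.0

0.0


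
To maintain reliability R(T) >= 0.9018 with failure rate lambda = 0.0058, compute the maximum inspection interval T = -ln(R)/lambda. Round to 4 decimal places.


R_target = 0.9018
lambda = 0.0058
-ln(0.9018) = 0.1034
T = 0.1034 / 0.0058
T = 17.8211

17.8211


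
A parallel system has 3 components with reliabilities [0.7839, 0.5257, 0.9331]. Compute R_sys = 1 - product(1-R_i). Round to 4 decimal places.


Components: [0.7839, 0.5257, 0.9331]
(1 - 0.7839) = 0.2161, running product = 0.2161
(1 - 0.5257) = 0.4743, running product = 0.1025
(1 - 0.9331) = 0.0669, running product = 0.0069
Product of (1-R_i) = 0.0069
R_sys = 1 - 0.0069 = 0.9931

0.9931


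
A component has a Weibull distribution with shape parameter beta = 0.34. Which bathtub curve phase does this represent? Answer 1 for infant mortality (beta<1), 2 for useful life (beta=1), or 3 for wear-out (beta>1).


beta = 0.34
Compare beta to 1:
beta < 1 => infant mortality (phase 1)
beta = 1 => useful life (phase 2)
beta > 1 => wear-out (phase 3)
Since beta = 0.34, this is infant mortality (decreasing failure rate)
Phase = 1

1


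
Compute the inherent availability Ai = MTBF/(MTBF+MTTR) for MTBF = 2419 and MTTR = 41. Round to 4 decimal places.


MTBF = 2419
MTTR = 41
MTBF + MTTR = 2460
Ai = 2419 / 2460
Ai = 0.9833

0.9833


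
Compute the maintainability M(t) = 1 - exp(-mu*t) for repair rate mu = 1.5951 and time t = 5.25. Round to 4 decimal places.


mu = 1.5951, t = 5.25
mu * t = 1.5951 * 5.25 = 8.3743
exp(-8.3743) = 0.0002
M(t) = 1 - 0.0002
M(t) = 0.9998

0.9998


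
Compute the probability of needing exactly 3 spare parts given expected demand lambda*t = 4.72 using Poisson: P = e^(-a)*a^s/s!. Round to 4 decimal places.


a = 4.72, s = 3
e^(-a) = e^(-4.72) = 0.0089
a^s = 4.72^3 = 105.154
s! = 6
P = 0.0089 * 105.154 / 6
P = 0.1562

0.1562


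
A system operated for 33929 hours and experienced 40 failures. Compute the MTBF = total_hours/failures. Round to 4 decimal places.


total_hours = 33929
failures = 40
MTBF = 33929 / 40
MTBF = 848.225

848.225


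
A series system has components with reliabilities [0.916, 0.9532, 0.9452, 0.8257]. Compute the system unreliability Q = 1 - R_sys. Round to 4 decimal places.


Components: [0.916, 0.9532, 0.9452, 0.8257]
After component 1: product = 0.916
After component 2: product = 0.8731
After component 3: product = 0.8253
After component 4: product = 0.6814
R_sys = 0.6814
Q = 1 - 0.6814 = 0.3186

0.3186


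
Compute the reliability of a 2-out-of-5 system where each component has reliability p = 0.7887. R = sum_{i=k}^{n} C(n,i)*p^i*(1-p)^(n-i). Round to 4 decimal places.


k = 2, n = 5, p = 0.7887
i=2: C(5,2)=10 * 0.7887^2 * 0.2113^3 = 0.0587
i=3: C(5,3)=10 * 0.7887^3 * 0.2113^2 = 0.219
i=4: C(5,4)=5 * 0.7887^4 * 0.2113^1 = 0.4088
i=5: C(5,5)=1 * 0.7887^5 * 0.2113^0 = 0.3052
R = sum of terms = 0.9917

0.9917


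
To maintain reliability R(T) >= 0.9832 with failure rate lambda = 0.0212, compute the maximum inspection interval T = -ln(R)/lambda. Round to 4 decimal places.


R_target = 0.9832
lambda = 0.0212
-ln(0.9832) = 0.0169
T = 0.0169 / 0.0212
T = 0.7992

0.7992


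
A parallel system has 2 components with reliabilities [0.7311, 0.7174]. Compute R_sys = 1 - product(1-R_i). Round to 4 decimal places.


Components: [0.7311, 0.7174]
(1 - 0.7311) = 0.2689, running product = 0.2689
(1 - 0.7174) = 0.2826, running product = 0.076
Product of (1-R_i) = 0.076
R_sys = 1 - 0.076 = 0.924

0.924


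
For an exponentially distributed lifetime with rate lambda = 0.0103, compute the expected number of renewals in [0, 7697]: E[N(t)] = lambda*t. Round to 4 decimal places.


lambda = 0.0103
t = 7697
E[N(t)] = lambda * t
E[N(t)] = 0.0103 * 7697
E[N(t)] = 79.2791

79.2791


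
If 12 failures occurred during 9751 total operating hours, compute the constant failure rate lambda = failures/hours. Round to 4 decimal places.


failures = 12
total_hours = 9751
lambda = 12 / 9751
lambda = 0.0012

0.0012


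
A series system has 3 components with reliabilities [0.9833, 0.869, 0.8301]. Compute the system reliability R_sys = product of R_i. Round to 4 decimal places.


Components: [0.9833, 0.869, 0.8301]
After component 1 (R=0.9833): product = 0.9833
After component 2 (R=0.869): product = 0.8545
After component 3 (R=0.8301): product = 0.7093
R_sys = 0.7093

0.7093


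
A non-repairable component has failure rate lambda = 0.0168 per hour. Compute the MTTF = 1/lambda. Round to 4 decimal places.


lambda = 0.0168
MTTF = 1 / 0.0168
MTTF = 59.5238

59.5238


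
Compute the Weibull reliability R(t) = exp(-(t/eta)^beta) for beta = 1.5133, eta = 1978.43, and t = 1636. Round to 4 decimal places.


beta = 1.5133, eta = 1978.43, t = 1636
t/eta = 1636 / 1978.43 = 0.8269
(t/eta)^beta = 0.8269^1.5133 = 0.7501
R(t) = exp(-0.7501)
R(t) = 0.4723

0.4723


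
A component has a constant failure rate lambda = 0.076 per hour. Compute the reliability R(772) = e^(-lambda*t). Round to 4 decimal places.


lambda = 0.076
t = 772
lambda * t = 58.672
R(t) = e^(-58.672)
R(t) = 0.0

0.0


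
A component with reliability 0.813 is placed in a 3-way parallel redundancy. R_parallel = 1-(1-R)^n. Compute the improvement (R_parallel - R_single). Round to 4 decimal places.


R_single = 0.813, n = 3
1 - R_single = 0.187
(1 - R_single)^n = 0.187^3 = 0.0065
R_parallel = 1 - 0.0065 = 0.9935
Improvement = 0.9935 - 0.813
Improvement = 0.1805

0.1805


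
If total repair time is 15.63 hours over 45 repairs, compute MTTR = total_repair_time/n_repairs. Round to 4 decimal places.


total_repair_time = 15.63
n_repairs = 45
MTTR = 15.63 / 45
MTTR = 0.3473

0.3473


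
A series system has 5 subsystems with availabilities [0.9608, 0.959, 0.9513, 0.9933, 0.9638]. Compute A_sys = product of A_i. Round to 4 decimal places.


Subsystems: [0.9608, 0.959, 0.9513, 0.9933, 0.9638]
After subsystem 1 (A=0.9608): product = 0.9608
After subsystem 2 (A=0.959): product = 0.9214
After subsystem 3 (A=0.9513): product = 0.8765
After subsystem 4 (A=0.9933): product = 0.8707
After subsystem 5 (A=0.9638): product = 0.8391
A_sys = 0.8391

0.8391


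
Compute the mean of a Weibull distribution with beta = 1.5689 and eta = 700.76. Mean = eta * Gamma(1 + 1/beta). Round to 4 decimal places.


beta = 1.5689, eta = 700.76
1/beta = 0.6374
1 + 1/beta = 1.6374
Gamma(1.6374) = 0.8983
Mean = 700.76 * 0.8983
Mean = 629.4715

629.4715


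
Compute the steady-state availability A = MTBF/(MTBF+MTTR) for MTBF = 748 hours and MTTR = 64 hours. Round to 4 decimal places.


MTBF = 748
MTTR = 64
MTBF + MTTR = 812
A = 748 / 812
A = 0.9212

0.9212


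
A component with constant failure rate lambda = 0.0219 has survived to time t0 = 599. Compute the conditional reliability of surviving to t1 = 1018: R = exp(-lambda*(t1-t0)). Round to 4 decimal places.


lambda = 0.0219
t0 = 599, t1 = 1018
t1 - t0 = 419
lambda * (t1-t0) = 0.0219 * 419 = 9.1761
R = exp(-9.1761)
R = 0.0001

0.0001


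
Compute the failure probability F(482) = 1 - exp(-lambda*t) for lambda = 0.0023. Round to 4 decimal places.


lambda = 0.0023, t = 482
lambda * t = 1.1086
exp(-1.1086) = 0.33
F(t) = 1 - 0.33
F(t) = 0.67

0.67


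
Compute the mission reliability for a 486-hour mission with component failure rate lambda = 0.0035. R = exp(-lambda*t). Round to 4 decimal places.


lambda = 0.0035
mission_time = 486
lambda * t = 0.0035 * 486 = 1.701
R = exp(-1.701)
R = 0.1825

0.1825


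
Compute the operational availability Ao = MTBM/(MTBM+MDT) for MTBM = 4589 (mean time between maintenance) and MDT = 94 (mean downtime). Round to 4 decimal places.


MTBM = 4589
MDT = 94
MTBM + MDT = 4683
Ao = 4589 / 4683
Ao = 0.9799

0.9799


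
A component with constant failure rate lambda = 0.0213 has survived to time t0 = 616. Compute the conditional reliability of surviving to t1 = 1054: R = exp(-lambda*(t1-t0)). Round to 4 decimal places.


lambda = 0.0213
t0 = 616, t1 = 1054
t1 - t0 = 438
lambda * (t1-t0) = 0.0213 * 438 = 9.3294
R = exp(-9.3294)
R = 0.0001

0.0001


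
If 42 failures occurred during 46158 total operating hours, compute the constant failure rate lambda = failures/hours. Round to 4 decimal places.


failures = 42
total_hours = 46158
lambda = 42 / 46158
lambda = 0.0009

0.0009


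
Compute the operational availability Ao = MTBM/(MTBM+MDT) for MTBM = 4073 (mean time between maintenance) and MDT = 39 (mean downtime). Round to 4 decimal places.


MTBM = 4073
MDT = 39
MTBM + MDT = 4112
Ao = 4073 / 4112
Ao = 0.9905

0.9905


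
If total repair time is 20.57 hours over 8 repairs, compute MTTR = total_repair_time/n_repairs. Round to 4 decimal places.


total_repair_time = 20.57
n_repairs = 8
MTTR = 20.57 / 8
MTTR = 2.5713

2.5713
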